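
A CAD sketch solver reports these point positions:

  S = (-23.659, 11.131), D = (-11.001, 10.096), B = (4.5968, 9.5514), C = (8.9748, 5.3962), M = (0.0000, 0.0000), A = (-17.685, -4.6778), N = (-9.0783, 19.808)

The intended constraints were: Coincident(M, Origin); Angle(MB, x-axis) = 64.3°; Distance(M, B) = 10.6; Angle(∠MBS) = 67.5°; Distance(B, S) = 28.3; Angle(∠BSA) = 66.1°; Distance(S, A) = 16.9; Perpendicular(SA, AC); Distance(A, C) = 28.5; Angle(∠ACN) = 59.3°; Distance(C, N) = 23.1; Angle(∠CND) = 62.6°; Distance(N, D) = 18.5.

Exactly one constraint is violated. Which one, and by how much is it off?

Distance(N, D) = 18.5 — off by 8.60.

M = (0.00, 0.00) ✓; MB at 64.30° ✓; |MB| = 10.60 ✓; ∠MBS = 67.50° ✓; |BS| = 28.30 ✓; ∠BSA = 66.10° ✓; |SA| = 16.90 ✓; ∠(SA, AC) = 90.00° ✓; |AC| = 28.50 ✓; ∠ACN = 59.30° ✓; |CN| = 23.10 ✓; ∠CND = 62.60° ✓; |ND| = 9.900 ✗.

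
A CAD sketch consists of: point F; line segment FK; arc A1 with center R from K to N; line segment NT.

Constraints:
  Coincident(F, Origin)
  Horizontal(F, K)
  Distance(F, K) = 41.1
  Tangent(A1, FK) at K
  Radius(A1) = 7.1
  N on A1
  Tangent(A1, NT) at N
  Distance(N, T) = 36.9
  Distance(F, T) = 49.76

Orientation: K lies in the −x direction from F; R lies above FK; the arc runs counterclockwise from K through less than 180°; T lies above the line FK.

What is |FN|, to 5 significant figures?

34.612

Checks: ∠(RK, KF) = 90.00° ✓; |RN| = 7.100 ✓; ∠(RN, NT) = 90.00° ✓; |NT| = 36.90 ✓; |FT| = 49.76 ✓.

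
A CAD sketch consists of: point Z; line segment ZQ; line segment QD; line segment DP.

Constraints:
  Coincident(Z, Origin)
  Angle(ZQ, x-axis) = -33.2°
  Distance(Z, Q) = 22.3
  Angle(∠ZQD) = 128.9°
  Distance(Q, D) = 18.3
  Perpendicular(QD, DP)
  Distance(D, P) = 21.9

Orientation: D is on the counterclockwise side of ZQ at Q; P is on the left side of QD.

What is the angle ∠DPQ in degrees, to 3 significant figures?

39.9°

Z is at the origin; ZQ runs at -33.2° with length 22.3, so Q = 22.3·(cos -33.2°, sin -33.2°) = (18.7, -12.2). ∠ZQD = 128.9°, so QD runs at -33.2° + (180° − 128.9°) = 17.9° from the x-axis; with |QD| = 18.3, D = Q + 18.3·(cos 17.9°, sin 17.9°) = (36.1, -6.59). QD is perpendicular to DP; with |DP| = 21.9 on the left of QD, P = D + 21.9·(-0.307, 0.952) = (29.3, 14.3). Then cos ∠DPQ = PD·PQ / (|PD||PQ|), giving 39.9°.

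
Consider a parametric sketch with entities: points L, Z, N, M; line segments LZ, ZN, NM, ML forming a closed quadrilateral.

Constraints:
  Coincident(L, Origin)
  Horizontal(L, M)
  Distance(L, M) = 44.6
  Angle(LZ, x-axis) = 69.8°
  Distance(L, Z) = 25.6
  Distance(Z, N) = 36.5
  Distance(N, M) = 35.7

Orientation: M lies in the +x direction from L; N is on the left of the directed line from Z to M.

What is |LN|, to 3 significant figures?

56.2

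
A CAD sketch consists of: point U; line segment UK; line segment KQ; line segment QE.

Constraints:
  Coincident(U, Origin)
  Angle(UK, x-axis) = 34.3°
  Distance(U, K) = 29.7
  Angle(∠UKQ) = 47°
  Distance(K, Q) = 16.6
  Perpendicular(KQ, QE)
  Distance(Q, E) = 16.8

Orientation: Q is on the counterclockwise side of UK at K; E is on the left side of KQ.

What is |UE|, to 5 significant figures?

6.1302

∠UKQ = 47.0°, so KQ runs at 34.3° + (180° − 47.0°) = 167.30° from the x-axis; with |KQ| = 16.6, Q = K + 16.6·(cos 167.30°, sin 167.30°) = (8.3412, 20.386). The perpendicularity gives QE at right angles to KQ; with |QE| = 16.8 on the left of KQ, E = Q + 16.8·(-0.21985, -0.97553) = (4.6478, 3.9972). Then |UE| = |E − U| = 6.1302.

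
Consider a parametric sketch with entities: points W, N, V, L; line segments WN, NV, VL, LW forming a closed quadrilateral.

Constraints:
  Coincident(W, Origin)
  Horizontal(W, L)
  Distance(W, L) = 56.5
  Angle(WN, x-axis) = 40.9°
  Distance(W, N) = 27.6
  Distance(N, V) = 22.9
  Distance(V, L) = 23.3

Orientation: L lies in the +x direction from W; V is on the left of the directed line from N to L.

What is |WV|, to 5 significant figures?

47.862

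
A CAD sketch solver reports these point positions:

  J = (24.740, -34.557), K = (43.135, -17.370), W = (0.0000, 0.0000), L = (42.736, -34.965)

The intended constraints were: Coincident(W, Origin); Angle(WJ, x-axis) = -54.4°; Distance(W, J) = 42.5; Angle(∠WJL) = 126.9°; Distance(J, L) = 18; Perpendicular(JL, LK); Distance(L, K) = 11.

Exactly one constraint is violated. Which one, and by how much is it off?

Distance(L, K) = 11 — off by 6.60.

W = (0.00, 0.00) ✓; WJ at -54.40° ✓; |WJ| = 42.50 ✓; ∠WJL = 126.9° ✓; |JL| = 18.00 ✓; ∠(JL, LK) = 90.00° ✓; |LK| = 17.60 ✗.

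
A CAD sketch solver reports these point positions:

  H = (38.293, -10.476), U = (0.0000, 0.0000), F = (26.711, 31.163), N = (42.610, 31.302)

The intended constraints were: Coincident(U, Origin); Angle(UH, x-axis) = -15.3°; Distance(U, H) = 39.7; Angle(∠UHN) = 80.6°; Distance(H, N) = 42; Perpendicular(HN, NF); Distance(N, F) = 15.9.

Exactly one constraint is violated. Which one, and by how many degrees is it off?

Perpendicular(HN, NF) — off by 6.40°.

U = (0.00, 0.00) ✓; UH at -15.30° ✓; |UH| = 39.70 ✓; ∠UHN = 80.60° ✓; |HN| = 42.00 ✓; ∠(HN, NF) = 96.40° ✗; |NF| = 15.90 ✓.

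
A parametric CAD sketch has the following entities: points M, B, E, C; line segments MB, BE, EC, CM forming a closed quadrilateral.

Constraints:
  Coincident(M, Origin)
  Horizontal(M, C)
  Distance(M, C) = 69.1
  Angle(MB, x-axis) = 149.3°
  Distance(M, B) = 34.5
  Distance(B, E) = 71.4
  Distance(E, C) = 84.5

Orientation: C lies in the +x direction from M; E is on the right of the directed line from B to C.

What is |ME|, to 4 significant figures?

47.65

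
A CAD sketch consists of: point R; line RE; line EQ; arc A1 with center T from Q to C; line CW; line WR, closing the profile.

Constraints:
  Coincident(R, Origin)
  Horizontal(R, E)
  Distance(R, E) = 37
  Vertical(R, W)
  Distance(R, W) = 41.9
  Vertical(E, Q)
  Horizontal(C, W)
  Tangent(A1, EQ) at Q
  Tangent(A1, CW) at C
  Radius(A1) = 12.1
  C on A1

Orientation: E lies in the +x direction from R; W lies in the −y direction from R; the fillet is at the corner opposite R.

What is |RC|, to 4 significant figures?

48.74

R is at the origin; R and E share the same y with |RE| = 37.0 and E on the +x side, so E = (37.00, 0.000). RW is vertical with |RW| = 41.9 and W on the −y side, so W = (0.000, -41.90). The virtual corner opposite R is at (37.00, -41.90). Since A1 is tangent to EQ there, TQ ⟂ EQ and tangency of A1 to CW means the radius TC is perpendicular to CW, with radius 12.1, so the center T sits 12.1 in from both sides at T = (24.90, -29.80). That places the tangent points at Q = (37.00, -29.80) on EQ and C = (24.90, -41.90) on CW. Then |RC| = |C − R| = 48.74.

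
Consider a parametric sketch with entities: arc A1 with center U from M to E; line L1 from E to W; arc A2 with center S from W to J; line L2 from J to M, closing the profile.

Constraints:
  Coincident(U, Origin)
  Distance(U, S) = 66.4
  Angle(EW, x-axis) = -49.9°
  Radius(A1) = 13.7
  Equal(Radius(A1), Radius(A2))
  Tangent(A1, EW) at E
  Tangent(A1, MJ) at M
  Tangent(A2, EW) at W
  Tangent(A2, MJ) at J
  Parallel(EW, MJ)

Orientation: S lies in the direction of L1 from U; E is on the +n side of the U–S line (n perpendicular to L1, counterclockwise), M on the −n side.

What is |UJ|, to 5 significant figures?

67.799

The slot axis is L1's direction at -49.9°, so u = (cos -49.9°, sin -49.9°) = (0.64412, -0.76492) and n = (−sin -49.9°, cos -49.9°) = (0.76492, 0.64412). U is at the origin and S lies 66.4 along u from U, so S = 66.4·u = (42.770, -50.791). Tangency of A1 to both parallel lines with radius 13.7 puts E and M at U ± 13.7·n: E = (10.479, 8.8245), M = (-10.479, -8.8245). Equal radii place W and J the same way about S: W = S + 13.7·n = (53.249, -41.966), J = S − 13.7·n = (32.290, -59.615). Then |UJ| = |J − U| = 67.799.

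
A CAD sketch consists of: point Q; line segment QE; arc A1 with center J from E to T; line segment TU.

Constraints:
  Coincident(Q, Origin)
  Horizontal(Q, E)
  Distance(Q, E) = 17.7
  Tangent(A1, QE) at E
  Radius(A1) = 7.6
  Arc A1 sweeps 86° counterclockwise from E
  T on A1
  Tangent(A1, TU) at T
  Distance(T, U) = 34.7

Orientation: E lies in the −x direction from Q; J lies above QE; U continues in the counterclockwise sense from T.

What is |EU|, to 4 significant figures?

42.87

On A1, E sits at bearing -90° from J; an 86° counterclockwise sweep puts T at bearing -4°, so T = J + 7.6·(cos -4°, sin -4°) = (-10.12, 7.070). Tangency of A1 to TU means the radius JT is perpendicular to TU, so TU runs along (−sin -4°, cos -4°); with |TU| = 34.7, U = (-7.698, 41.69). Then |EU| = |U − E| = 42.87.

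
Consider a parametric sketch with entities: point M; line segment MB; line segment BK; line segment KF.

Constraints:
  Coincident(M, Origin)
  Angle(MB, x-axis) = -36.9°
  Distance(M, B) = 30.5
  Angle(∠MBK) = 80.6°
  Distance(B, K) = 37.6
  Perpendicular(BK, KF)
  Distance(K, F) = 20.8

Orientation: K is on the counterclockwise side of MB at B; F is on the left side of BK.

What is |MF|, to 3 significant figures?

33.9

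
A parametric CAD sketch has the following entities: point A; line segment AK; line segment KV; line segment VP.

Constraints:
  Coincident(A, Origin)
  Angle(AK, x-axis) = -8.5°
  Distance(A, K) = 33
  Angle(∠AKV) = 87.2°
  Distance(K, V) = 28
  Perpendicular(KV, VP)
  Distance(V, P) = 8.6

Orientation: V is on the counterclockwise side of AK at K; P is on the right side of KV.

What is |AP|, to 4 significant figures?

49.23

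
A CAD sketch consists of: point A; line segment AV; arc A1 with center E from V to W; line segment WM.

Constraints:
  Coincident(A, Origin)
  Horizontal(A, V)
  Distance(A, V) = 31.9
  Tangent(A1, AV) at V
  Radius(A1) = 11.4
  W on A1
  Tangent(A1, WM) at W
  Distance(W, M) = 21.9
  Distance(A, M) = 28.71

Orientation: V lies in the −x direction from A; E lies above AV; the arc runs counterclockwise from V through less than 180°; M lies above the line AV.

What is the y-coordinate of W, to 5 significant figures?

6.3914

Checks: |EW| = 11.40 ✓; ∠(EW, WM) = 90.00° ✓; |WM| = 21.90 ✓; |AM| = 28.71 ✓.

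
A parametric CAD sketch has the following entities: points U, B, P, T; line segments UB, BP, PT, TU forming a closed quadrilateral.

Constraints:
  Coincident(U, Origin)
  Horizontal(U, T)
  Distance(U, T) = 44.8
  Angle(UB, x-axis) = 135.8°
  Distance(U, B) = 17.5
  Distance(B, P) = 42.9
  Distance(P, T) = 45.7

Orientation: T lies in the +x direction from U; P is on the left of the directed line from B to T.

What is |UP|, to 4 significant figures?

44.27

Checks: |BP| = 42.90 ✓; |PT| = 45.70 ✓.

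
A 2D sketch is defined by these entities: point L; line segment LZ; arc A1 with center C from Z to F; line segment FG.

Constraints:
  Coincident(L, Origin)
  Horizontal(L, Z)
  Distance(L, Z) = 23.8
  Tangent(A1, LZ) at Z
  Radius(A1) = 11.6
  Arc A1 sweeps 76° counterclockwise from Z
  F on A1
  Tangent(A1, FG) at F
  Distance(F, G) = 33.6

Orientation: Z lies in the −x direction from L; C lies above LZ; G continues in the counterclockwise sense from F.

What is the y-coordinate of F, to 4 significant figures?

8.794

The tangent condition forces CZ to be normal to LZ, so C = Z + (0, 11.6) = (-23.80, 11.60). On A1, Z sits at bearing -90° from C; a 76° counterclockwise sweep puts F at bearing -14°, so F = C + 11.6·(cos -14°, sin -14°) = (-12.54, 8.794). So F.y = 8.794.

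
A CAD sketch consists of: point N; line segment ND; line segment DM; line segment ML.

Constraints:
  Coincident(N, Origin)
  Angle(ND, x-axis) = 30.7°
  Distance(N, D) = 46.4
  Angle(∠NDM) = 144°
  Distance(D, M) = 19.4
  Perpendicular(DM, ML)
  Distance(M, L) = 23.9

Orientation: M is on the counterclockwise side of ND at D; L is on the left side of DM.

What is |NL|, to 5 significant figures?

57.038

∠NDM = 144.0°, so DM runs at 30.7° + (180° − 144.0°) = 66.700° from the x-axis; with |DM| = 19.4, M = D + 19.4·(cos 66.700°, sin 66.700°) = (47.571, 41.507). The perpendicularity gives ML at right angles to DM; with |ML| = 23.9 on the left of DM, L = M + 23.9·(-0.91845, 0.39555) = (25.620, 50.961). Then |NL| = |L − N| = 57.038.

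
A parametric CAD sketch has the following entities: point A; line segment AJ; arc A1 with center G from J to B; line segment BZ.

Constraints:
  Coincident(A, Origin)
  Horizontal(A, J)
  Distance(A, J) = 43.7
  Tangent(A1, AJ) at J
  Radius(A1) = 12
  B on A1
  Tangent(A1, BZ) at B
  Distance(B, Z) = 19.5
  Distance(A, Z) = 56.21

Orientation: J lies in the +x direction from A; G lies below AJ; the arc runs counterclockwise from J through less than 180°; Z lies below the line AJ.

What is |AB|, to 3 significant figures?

38.3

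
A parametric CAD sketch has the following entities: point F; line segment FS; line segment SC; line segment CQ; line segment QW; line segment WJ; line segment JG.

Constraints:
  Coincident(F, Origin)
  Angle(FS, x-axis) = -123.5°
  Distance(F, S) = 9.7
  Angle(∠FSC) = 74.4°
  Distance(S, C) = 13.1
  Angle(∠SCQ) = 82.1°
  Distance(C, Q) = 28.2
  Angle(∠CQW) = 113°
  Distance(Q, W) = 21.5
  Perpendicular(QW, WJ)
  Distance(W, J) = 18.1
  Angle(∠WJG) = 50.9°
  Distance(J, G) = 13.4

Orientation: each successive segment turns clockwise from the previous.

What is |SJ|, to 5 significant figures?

22.845

F is at the origin; FS runs at -123.5° with length 9.7, so S = (-5.3538, -8.0887). ∠FSC = 74.4° gives SC at 130.90° from the x-axis; with |SC| = 13.1, C = (-13.931, 1.8130). ∠SCQ = 82.1° gives CQ at 33.000° from the x-axis; with |CQ| = 28.2, Q = (9.7196, 17.172). ∠CQW = 113.0° gives QW at -34.000° from the x-axis; with |QW| = 21.5, W = (27.544, 5.1492). QW ⟂ WJ, so WJ runs at -124.00°; with |WJ| = 18.1, J = (17.423, -9.8564). Then |SJ| = |J − S| = 22.845.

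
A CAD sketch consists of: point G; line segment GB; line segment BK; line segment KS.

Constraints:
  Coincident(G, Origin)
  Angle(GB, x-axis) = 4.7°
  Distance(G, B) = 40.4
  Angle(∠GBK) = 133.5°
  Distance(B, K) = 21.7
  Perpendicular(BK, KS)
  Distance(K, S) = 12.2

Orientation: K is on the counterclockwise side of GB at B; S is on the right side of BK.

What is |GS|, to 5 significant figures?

64.605

∠GBK = 133.5°, so BK runs at 4.7° + (180° − 133.5°) = 51.200° from the x-axis; with |BK| = 21.7, K = B + 21.7·(cos 51.200°, sin 51.200°) = (53.861, 20.222). BK is perpendicular to KS; with |KS| = 12.2 on the right of BK, S = K + 12.2·(0.77934, -0.62660) = (63.369, 12.577). Then |GS| = |S − G| = 64.605.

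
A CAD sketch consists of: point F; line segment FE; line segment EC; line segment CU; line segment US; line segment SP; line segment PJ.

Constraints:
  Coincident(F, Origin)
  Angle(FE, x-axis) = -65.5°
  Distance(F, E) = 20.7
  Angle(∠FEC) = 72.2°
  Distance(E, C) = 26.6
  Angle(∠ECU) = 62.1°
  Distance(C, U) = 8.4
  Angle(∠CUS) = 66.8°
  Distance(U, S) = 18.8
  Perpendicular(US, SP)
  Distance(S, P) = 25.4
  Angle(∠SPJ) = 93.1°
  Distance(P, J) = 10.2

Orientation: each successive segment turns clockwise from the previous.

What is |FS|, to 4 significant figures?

27.30

F is at the origin; FE runs at -65.5° with length 20.7, so E = (8.584, -18.84). ∠FEC = 72.2° gives EC at -173.3° from the x-axis; with |EC| = 26.6, C = (-17.83, -21.94). ∠ECU = 62.1° gives CU at 68.80° from the x-axis; with |CU| = 8.4, U = (-14.80, -14.11). ∠CUS = 66.8° gives US at -44.40° from the x-axis; with |US| = 18.8, S = (-1.364, -27.26). Then |FS| = |S − F| = 27.30.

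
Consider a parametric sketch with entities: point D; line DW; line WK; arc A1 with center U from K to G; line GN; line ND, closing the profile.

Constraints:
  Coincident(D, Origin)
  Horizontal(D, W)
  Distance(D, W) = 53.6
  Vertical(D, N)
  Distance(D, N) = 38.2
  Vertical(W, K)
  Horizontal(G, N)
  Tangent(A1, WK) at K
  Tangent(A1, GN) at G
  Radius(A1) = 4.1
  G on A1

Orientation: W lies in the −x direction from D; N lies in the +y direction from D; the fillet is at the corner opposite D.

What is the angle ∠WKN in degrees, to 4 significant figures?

94.37°

D is at the origin; D and W share the same y with |DW| = 53.6 and W on the −x side, so W = (-53.60, 0.000). DN is vertical with |DN| = 38.2 and N on the +y side, so N = (0.000, 38.20). The virtual corner opposite D is at (-53.60, 38.20). Since A1 is tangent to WK there, UK ⟂ WK and tangency of A1 to GN means the radius UG is perpendicular to GN, with radius 4.1, so the center U sits 4.1 in from both sides at U = (-49.50, 34.10). That places the tangent points at K = (-53.60, 34.10) on WK and G = (-49.50, 38.20) on GN. Then cos ∠WKN = KW·KN / (|KW||KN|), giving 94.37°.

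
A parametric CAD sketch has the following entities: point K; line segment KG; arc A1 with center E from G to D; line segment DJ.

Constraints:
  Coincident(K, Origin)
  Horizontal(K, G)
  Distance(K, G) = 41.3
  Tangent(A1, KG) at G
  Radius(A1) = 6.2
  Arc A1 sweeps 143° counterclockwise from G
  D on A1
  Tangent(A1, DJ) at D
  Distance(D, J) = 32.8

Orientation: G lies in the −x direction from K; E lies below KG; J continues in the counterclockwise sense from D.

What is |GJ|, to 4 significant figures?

38.20

K is at the origin; KG is horizontal with |KG| = 41.3 and G on the −x side, so G = (-41.30, 0.000). The tangent condition forces EG to be normal to KG, so E = G + (0, -6.2) = (-41.30, -6.200). On A1, G sits at bearing 90° from E; a 143° counterclockwise sweep puts D at bearing 233°, so D = E + 6.2·(cos 233°, sin 233°) = (-45.03, -11.15). A1 meets DJ tangentially, so ED is at right angles to DJ, so DJ runs along (−sin 233°, cos 233°); with |DJ| = 32.8, J = (-18.84, -30.89). Then |GJ| = |J − G| = 38.20.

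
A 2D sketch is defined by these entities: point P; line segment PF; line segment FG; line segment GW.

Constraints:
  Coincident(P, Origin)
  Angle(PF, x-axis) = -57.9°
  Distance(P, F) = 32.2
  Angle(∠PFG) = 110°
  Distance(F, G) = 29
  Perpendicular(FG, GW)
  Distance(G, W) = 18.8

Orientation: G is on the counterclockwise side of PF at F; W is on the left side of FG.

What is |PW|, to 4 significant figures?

41.62

P is at the origin; PF runs at -57.9° with length 32.2, so F = 32.2·(cos -57.9°, sin -57.9°) = (17.11, -27.28). ∠PFG = 110.0°, so FG runs at -57.9° + (180° − 110.0°) = 12.10° from the x-axis; with |FG| = 29.0, G = F + 29.0·(cos 12.10°, sin 12.10°) = (45.47, -21.20). The perpendicularity gives GW at right angles to FG; with |GW| = 18.8 on the left of FG, W = G + 18.8·(-0.2096, 0.9778) = (41.53, -2.816). Then |PW| = |W − P| = 41.62.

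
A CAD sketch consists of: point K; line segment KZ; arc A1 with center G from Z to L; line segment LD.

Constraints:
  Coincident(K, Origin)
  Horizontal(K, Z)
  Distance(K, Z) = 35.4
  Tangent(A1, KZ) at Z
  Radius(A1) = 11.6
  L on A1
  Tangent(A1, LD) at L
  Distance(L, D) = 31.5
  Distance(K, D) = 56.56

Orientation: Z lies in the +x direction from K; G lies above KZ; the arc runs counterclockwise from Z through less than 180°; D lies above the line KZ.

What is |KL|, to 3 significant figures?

48.8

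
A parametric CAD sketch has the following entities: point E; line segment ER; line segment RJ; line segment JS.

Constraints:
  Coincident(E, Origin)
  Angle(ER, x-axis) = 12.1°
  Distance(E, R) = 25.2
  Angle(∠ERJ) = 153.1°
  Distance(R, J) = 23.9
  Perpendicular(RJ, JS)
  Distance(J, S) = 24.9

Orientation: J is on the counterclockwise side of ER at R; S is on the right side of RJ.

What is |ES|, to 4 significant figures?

58.89

∠ERJ = 153.1°, so RJ runs at 12.1° + (180° − 153.1°) = 39.00° from the x-axis; with |RJ| = 23.9, J = R + 23.9·(cos 39.00°, sin 39.00°) = (43.21, 20.32). RJ is perpendicular to JS; with |JS| = 24.9 on the right of RJ, S = J + 24.9·(0.6293, -0.7771) = (58.88, 0.9722). Then |ES| = |S − E| = 58.89.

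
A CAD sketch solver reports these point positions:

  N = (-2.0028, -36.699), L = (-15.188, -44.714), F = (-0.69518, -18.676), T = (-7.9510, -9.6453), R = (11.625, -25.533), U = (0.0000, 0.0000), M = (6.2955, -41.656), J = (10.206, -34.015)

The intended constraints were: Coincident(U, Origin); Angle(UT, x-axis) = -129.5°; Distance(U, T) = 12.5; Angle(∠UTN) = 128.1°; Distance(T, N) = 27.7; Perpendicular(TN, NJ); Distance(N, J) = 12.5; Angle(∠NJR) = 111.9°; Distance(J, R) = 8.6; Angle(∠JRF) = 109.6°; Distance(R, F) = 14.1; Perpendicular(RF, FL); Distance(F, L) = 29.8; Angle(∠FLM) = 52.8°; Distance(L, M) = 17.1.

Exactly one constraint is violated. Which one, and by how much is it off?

Distance(L, M) = 17.1 — off by 4.60.

U = (0.00, 0.00) ✓; UT at -129.5° ✓; |UT| = 12.50 ✓; ∠UTN = 128.1° ✓; |TN| = 27.70 ✓; ∠(TN, NJ) = 90.00° ✓; |NJ| = 12.50 ✓; ∠NJR = 111.9° ✓; |JR| = 8.600 ✓; ∠JRF = 109.6° ✓; |RF| = 14.10 ✓; ∠(RF, FL) = 90.00° ✓; |FL| = 29.80 ✓; ∠FLM = 52.80° ✓; |LM| = 21.70 ✗.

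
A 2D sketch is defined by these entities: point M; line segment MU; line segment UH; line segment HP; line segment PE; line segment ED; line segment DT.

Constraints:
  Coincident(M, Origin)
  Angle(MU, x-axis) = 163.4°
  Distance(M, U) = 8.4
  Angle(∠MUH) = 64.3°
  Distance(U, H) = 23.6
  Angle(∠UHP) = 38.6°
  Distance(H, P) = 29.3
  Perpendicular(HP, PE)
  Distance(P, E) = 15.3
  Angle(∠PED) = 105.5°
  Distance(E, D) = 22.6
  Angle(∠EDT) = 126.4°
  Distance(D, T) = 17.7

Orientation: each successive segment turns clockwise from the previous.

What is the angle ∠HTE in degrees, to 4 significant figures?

66.20°

M is at the origin; MU runs at 163.4° with length 8.4, so U = (-8.050, 2.400). ∠MUH = 64.3° gives UH at 47.70° from the x-axis; with |UH| = 23.6, H = (7.833, 19.86). ∠UHP = 38.6° gives HP at -93.70° from the x-axis; with |HP| = 29.3, P = (5.942, -9.384). HP is perpendicular to PE, so PE runs at 176.3°; with |PE| = 15.3, E = (-9.326, -8.397). ∠PED = 105.5° gives ED at 101.8° from the x-axis; with |ED| = 22.6, D = (-13.95, 13.73). ∠EDT = 126.4° gives DT at 48.20° from the x-axis; with |DT| = 17.7, T = (-2.150, 26.92). Then cos ∠HTE = TH·TE / (|TH||TE|), giving 66.20°.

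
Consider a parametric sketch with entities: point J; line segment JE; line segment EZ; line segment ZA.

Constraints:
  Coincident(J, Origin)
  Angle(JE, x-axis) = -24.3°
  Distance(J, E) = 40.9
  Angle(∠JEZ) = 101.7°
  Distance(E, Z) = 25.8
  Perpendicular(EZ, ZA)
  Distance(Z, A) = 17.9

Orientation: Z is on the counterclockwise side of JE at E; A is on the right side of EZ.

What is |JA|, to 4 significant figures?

67.24

J is at the origin; JE runs at -24.3° with length 40.9, so E = 40.9·(cos -24.3°, sin -24.3°) = (37.28, -16.83). ∠JEZ = 101.7°, so EZ runs at -24.3° + (180° − 101.7°) = 54.00° from the x-axis; with |EZ| = 25.8, Z = E + 25.8·(cos 54.00°, sin 54.00°) = (52.44, 4.042). EZ is perpendicular to ZA; with |ZA| = 17.9 on the right of EZ, A = Z + 17.9·(0.8090, -0.5878) = (66.92, -6.480). Then |JA| = |A − J| = 67.24.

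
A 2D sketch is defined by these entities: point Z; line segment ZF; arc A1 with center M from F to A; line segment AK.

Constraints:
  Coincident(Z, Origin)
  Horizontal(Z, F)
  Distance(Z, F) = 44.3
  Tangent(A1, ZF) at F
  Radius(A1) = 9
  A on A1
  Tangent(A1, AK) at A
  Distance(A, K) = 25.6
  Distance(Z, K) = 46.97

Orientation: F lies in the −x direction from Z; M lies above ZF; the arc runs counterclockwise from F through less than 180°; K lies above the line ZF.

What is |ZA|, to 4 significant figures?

36.26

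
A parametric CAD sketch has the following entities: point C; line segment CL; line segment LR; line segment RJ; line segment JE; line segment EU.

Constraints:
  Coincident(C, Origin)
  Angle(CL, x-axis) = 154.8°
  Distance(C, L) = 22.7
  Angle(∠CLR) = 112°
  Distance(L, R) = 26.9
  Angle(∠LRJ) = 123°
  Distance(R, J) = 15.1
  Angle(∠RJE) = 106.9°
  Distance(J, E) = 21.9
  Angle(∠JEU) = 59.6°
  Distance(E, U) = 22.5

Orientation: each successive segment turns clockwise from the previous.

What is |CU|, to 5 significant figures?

25.482

∠RJE = 106.9° gives JE at -43.300° from the x-axis; with |JE| = 21.9, E = (10.004, 29.008). ∠JEU = 59.6° gives EU at -163.70° from the x-axis; with |EU| = 22.5, U = (-11.592, 22.693). Then |CU| = |U − C| = 25.482.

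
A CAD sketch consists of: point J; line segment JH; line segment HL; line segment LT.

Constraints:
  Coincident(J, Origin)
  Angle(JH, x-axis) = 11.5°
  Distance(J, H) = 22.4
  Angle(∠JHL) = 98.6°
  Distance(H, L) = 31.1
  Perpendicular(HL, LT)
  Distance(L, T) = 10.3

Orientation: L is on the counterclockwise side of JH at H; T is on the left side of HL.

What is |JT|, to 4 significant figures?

36.43

J is at the origin; JH runs at 11.5° with length 22.4, so H = 22.4·(cos 11.5°, sin 11.5°) = (21.95, 4.466). ∠JHL = 98.6°, so HL runs at 11.5° + (180° − 98.6°) = 92.90° from the x-axis; with |HL| = 31.1, L = H + 31.1·(cos 92.90°, sin 92.90°) = (20.38, 35.53). HL is perpendicular to LT; with |LT| = 10.3 on the left of HL, T = L + 10.3·(-0.9987, -0.05059) = (10.09, 35.00). Then |JT| = |T − J| = 36.43.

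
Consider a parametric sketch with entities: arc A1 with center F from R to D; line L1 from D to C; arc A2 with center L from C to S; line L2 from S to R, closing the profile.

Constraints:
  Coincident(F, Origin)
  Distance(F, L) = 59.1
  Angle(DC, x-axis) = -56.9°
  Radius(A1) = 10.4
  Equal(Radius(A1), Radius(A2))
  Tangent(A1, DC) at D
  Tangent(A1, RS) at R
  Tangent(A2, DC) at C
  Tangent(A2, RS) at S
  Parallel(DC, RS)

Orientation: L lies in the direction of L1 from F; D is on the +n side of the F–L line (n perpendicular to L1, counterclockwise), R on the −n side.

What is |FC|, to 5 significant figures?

60.008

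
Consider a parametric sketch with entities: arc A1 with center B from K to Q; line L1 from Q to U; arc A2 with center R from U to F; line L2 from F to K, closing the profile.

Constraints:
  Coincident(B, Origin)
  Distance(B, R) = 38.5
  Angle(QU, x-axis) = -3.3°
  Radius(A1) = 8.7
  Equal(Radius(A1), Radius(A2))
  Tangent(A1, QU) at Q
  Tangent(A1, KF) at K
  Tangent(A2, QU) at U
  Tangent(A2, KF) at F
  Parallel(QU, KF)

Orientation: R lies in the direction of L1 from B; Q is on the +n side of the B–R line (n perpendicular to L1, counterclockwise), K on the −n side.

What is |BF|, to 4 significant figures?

39.47

The slot axis is L1's direction at -3.3°, so u = (cos -3.3°, sin -3.3°) = (0.9983, -0.05756) and n = (−sin -3.3°, cos -3.3°) = (0.05756, 0.9983). B is at the origin and R lies 38.5 along u from B, so R = 38.5·u = (38.44, -2.216). Tangency of A1 to both parallel lines with radius 8.7 puts Q and K at B ± 8.7·n: Q = (0.5008, 8.686), K = (-0.5008, -8.686). Equal radii place U and F the same way about R: U = R + 8.7·n = (38.94, 6.469), F = R − 8.7·n = (37.94, -10.90). Then |BF| = |F − B| = 39.47.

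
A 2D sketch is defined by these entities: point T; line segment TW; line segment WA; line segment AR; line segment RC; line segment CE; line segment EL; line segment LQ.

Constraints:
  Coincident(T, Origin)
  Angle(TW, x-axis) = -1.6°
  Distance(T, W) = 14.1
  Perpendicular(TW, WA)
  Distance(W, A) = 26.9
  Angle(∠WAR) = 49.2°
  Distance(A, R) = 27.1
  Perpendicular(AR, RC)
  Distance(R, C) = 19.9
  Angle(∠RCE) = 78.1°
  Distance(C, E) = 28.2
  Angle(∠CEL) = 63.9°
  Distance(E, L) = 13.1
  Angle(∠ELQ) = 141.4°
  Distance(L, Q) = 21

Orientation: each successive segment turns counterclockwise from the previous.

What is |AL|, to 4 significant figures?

8.454

T is at the origin; TW runs at -1.6° with length 14.1, so W = (14.09, -0.3937). TW is perpendicular to WA, so WA runs at 88.40°; with |WA| = 26.9, A = (14.85, 26.50). ∠WAR = 49.2° gives AR at -140.8° from the x-axis; with |AR| = 27.1, R = (-6.155, 9.368). AR ⟂ RC, so RC runs at -50.80°; with |RC| = 19.9, C = (6.422, -6.054). ∠RCE = 78.1° gives CE at 51.10° from the x-axis; with |CE| = 28.2, E = (24.13, 15.89). ∠CEL = 63.9° gives EL at 167.2° from the x-axis; with |EL| = 13.1, L = (11.36, 18.80). Then |AL| = |L − A| = 8.454.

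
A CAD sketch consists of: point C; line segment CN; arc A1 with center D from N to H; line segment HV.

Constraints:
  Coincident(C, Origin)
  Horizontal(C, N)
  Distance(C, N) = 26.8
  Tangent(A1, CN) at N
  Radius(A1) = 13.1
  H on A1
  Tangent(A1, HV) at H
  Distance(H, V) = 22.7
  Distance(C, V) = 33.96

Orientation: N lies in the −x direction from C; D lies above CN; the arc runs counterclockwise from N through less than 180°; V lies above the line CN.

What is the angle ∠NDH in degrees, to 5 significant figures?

78.226°

C is at the origin; CN is horizontal with |CN| = 26.8 and N on the −x side, so N = (-26.800, 0.0000). Since A1 is tangent to CN there, DN ⟂ CN, so D = N + (0, 13.1) = (-26.800, 13.100). Since DH ⟂ HV (tangency), |DV| = √(13.1² + 22.7²) = 26.209 regardless of where H sits on A1. So V lies on both circle(C, 33.96) and circle(D, 26.209); the above-CN intersection is V = (-9.3436, 32.649). H is the foot of the tangent from V: H = (-13.976, 10.427).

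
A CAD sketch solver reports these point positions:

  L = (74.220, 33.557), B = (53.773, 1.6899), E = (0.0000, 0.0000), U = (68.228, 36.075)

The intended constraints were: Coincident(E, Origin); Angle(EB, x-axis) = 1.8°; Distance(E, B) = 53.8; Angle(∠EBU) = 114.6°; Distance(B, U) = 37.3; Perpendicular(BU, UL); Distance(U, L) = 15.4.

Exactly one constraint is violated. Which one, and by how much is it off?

Distance(U, L) = 15.4 — off by 8.90.

E = (0.00, 0.00) ✓; EB at 1.800° ✓; |EB| = 53.80 ✓; ∠EBU = 114.6° ✓; |BU| = 37.30 ✓; ∠(BU, UL) = 89.99° ✓; |UL| = 6.500 ✗.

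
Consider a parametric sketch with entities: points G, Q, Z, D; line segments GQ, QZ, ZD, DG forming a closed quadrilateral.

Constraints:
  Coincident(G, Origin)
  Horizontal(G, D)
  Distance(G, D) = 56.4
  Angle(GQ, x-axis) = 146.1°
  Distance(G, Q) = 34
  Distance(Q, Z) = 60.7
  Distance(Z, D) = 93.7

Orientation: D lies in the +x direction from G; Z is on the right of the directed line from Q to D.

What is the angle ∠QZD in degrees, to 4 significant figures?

64.24°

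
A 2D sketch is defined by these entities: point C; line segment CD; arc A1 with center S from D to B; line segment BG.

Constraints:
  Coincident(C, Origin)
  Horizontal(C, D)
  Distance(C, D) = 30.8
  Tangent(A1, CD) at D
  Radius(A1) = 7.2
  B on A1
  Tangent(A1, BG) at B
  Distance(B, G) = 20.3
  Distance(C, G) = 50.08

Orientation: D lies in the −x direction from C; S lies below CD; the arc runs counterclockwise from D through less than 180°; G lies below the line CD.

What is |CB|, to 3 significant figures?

38.0

Checks: |SB| = 7.200 ✓; ∠(SB, BG) = 90.00° ✓; |BG| = 20.30 ✓; |CG| = 50.08 ✓.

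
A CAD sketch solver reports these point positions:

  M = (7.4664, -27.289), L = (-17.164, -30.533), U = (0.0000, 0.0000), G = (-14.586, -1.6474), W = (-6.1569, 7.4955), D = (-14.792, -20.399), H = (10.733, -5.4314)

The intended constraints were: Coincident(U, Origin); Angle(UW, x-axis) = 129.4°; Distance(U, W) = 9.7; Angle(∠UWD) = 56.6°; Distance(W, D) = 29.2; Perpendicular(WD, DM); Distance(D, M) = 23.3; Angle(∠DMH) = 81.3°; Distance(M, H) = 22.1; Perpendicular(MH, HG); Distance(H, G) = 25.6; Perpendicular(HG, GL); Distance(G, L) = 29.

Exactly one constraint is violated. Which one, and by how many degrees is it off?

Perpendicular(HG, GL) — off by 3.40°.

U = (0.00, 0.00) ✓; UW at 129.4° ✓; |UW| = 9.700 ✓; ∠UWD = 56.60° ✓; |WD| = 29.20 ✓; ∠(WD, DM) = 90.00° ✓; |DM| = 23.30 ✓; ∠DMH = 81.30° ✓; |MH| = 22.10 ✓; ∠(MH, HG) = 90.00° ✓; |HG| = 25.60 ✓; ∠(HG, GL) = 93.40° ✗; |GL| = 29.00 ✓.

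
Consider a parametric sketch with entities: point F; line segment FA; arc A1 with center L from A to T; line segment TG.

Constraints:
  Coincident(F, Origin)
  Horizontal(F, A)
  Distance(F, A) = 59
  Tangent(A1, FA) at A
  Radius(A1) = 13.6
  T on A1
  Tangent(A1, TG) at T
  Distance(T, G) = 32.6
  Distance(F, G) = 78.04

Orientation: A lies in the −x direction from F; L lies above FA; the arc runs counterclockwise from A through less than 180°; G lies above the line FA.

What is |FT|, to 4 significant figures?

50.64

F is at the origin; FA is horizontal with |FA| = 59.0 and A on the −x side, so A = (-59.00, 0.000). Since A1 is tangent to FA there, LA ⟂ FA, so L = A + (0, 13.6) = (-59.00, 13.60). Since LT ⟂ TG (tangency), |LG| = √(13.6² + 32.6²) = 35.32 regardless of where T sits on A1. So G lies on both circle(F, 78.04) and circle(L, 35.32); the above-FA intersection is G = (-60.84, 48.88). T is the foot of the tangent from G: T = (-46.74, 19.48).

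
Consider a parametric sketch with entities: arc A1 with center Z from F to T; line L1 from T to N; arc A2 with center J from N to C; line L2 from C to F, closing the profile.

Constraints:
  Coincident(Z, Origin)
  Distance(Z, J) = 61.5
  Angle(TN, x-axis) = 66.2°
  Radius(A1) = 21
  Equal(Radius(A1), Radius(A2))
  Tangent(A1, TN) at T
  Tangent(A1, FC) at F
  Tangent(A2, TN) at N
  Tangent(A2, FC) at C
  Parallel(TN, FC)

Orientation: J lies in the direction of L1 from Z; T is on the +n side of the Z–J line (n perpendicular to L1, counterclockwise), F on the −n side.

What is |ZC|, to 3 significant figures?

65.0

The slot axis is L1's direction at 66.2°, so u = (cos 66.2°, sin 66.2°) = (0.404, 0.915) and n = (−sin 66.2°, cos 66.2°) = (-0.915, 0.404). Z is at the origin and J lies 61.5 along u from Z, so J = 61.5·u = (24.8, 56.3). Tangency of A1 to both parallel lines with radius 21.0 puts T and F at Z ± 21.0·n: T = (-19.2, 8.47), F = (19.2, -8.47). Equal radii place N and C the same way about J: N = J + 21.0·n = (5.60, 64.7), C = J − 21.0·n = (44.0, 47.8). Then |ZC| = |C − Z| = 65.0.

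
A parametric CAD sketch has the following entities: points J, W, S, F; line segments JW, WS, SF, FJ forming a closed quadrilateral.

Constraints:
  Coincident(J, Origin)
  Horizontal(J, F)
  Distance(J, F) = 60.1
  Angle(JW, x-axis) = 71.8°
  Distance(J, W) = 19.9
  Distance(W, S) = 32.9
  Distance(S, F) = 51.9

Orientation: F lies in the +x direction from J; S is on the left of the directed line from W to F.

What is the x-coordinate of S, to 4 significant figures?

29.63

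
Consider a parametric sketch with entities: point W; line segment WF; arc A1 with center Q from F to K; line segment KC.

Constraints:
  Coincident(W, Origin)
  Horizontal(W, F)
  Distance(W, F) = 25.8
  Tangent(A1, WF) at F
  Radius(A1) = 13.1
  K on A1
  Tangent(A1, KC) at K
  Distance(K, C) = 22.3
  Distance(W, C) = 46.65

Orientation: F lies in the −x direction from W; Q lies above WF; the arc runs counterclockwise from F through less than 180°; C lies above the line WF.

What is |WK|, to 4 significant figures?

24.42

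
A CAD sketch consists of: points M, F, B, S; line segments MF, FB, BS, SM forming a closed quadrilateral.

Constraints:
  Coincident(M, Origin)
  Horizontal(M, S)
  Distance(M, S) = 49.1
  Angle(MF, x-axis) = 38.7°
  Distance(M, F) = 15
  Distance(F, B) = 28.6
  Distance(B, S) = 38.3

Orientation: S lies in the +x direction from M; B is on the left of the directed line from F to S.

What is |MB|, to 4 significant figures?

43.27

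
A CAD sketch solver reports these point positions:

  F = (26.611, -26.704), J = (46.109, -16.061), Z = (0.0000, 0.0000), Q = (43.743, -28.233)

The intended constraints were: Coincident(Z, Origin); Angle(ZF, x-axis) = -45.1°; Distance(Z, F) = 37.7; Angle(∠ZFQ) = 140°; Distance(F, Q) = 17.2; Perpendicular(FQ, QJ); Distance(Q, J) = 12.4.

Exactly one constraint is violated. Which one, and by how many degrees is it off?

Perpendicular(FQ, QJ) — off by 5.90°.

Z = (0.00, 0.00) ✓; ZF at -45.10° ✓; |ZF| = 37.70 ✓; ∠ZFQ = 140.0° ✓; |FQ| = 17.20 ✓; ∠(FQ, QJ) = 84.10° ✗; |QJ| = 12.40 ✓.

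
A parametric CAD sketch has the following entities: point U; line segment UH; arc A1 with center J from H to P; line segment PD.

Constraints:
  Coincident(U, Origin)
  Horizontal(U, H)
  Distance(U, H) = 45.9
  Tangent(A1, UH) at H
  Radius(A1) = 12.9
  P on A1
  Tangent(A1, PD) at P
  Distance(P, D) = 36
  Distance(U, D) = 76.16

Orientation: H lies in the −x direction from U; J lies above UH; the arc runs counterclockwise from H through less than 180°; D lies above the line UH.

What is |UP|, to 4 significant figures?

41.47

Checks: |UH| = 45.90 ✓; |JP| = 12.90 ✓; ∠(JP, PD) = 90.00° ✓; |PD| = 36.00 ✓; |UD| = 76.16 ✓.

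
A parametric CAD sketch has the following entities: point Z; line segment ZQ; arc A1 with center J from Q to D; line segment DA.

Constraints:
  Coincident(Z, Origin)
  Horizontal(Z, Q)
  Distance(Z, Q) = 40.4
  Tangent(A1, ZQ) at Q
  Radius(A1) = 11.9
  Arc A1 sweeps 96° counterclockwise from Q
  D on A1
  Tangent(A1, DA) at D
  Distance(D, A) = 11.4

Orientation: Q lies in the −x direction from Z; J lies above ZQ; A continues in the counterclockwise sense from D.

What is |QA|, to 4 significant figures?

26.69

On A1, Q sits at bearing -90° from J; a 96° counterclockwise sweep puts D at bearing 6°, so D = J + 11.9·(cos 6°, sin 6°) = (-28.57, 13.14). The tangent condition forces JD to be normal to DA, so DA runs along (−sin 6°, cos 6°); with |DA| = 11.4, A = (-29.76, 24.48). Then |QA| = |A − Q| = 26.69.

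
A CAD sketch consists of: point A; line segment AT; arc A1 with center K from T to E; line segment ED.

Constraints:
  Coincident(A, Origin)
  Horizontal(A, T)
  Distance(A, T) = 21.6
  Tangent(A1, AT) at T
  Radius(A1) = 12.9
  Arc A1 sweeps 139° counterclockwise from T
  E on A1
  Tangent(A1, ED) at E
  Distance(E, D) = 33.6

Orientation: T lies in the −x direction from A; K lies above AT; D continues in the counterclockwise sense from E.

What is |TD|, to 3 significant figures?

47.8

On A1, T sits at bearing -90° from K; a 139° counterclockwise sweep puts E at bearing 49°, so E = K + 12.9·(cos 49°, sin 49°) = (-13.1, 22.6). A1 meets ED tangentially, so KE is at right angles to ED, so ED runs along (−sin 49°, cos 49°); with |ED| = 33.6, D = (-38.5, 44.7). Then |TD| = |D − T| = 47.8.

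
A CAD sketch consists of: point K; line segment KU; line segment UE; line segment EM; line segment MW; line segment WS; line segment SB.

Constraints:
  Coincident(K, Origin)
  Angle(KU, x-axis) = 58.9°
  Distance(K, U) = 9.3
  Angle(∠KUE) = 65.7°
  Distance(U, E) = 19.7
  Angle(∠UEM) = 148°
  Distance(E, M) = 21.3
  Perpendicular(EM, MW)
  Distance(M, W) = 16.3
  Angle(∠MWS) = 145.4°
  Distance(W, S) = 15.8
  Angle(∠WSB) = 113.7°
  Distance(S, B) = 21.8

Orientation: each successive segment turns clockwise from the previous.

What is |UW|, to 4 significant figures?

38.46

K is at the origin; KU runs at 58.9° with length 9.3, so U = (4.804, 7.963). ∠KUE = 65.7° gives UE at -55.40° from the x-axis; with |UE| = 19.7, E = (15.99, -8.253). ∠UEM = 148.0° gives EM at -87.40° from the x-axis; with |EM| = 21.3, M = (16.96, -29.53). The perpendicularity gives MW at right angles to EM, so MW runs at -177.4°; with |MW| = 16.3, W = (0.6733, -30.27). Then |UW| = |W − U| = 38.46.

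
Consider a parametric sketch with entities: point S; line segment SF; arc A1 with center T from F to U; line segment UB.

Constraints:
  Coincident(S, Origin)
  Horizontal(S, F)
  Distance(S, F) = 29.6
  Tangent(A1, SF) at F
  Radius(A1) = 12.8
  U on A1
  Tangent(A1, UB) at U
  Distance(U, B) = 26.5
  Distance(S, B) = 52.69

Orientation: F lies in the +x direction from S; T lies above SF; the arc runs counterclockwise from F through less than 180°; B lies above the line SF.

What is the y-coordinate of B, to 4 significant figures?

42.16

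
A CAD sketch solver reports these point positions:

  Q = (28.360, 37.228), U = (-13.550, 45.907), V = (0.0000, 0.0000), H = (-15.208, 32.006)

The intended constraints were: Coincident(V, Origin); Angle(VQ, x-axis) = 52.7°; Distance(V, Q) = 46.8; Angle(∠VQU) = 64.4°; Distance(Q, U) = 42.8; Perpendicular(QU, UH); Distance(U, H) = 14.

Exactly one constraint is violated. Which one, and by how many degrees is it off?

Perpendicular(QU, UH) — off by 4.90°.

V = (0.00, 0.00) ✓; VQ at 52.70° ✓; |VQ| = 46.80 ✓; ∠VQU = 64.40° ✓; |QU| = 42.80 ✓; ∠(QU, UH) = 94.90° ✗; |UH| = 14.00 ✓.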